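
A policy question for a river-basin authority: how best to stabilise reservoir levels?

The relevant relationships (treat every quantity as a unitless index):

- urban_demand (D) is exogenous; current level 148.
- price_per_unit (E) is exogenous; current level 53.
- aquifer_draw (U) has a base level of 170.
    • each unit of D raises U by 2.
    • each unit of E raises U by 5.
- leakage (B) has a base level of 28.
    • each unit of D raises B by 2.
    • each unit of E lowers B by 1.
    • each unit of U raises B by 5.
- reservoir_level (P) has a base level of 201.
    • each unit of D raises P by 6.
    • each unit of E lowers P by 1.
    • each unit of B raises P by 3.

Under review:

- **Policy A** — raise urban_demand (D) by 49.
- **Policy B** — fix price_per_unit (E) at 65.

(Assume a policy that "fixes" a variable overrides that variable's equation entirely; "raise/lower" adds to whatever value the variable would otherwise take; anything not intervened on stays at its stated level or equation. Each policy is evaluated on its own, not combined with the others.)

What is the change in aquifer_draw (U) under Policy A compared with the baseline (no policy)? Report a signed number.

98

Baseline:
  D = 148
  E = 53
  U = 170 + 2·148 + 5·53 = 731
Policy A (D + 49):
  D = 148 + 49 = 197
  E = 53
  U = 170 + 2·197 + 5·53 = 829
Change in U: 829 − 731 = 98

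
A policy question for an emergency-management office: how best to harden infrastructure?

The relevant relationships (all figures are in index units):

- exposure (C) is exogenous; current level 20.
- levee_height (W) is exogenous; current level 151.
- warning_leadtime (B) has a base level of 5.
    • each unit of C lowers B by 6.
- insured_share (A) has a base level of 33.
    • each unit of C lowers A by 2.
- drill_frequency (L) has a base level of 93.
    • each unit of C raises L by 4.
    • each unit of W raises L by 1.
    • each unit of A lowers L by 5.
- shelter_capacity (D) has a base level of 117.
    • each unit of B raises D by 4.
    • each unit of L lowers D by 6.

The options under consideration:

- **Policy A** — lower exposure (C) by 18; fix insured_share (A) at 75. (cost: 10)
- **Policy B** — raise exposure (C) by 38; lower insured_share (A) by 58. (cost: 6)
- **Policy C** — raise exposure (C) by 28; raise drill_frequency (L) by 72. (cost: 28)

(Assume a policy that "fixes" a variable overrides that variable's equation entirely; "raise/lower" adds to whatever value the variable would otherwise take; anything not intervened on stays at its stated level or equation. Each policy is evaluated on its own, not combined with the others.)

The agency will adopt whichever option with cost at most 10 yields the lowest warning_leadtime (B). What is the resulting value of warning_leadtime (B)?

Policy A (C − 18, A := 75):
  C = 20 − 18 = 2
  B = 5 − 6·2 = -7
Policy B (C + 38, A − 58):
  C = 20 + 38 = 58
  B = 5 − 6·58 = -343
Comparing — Policy A: B=-7, Policy B: B=-343. Lowest is -343 (Policy B).

-343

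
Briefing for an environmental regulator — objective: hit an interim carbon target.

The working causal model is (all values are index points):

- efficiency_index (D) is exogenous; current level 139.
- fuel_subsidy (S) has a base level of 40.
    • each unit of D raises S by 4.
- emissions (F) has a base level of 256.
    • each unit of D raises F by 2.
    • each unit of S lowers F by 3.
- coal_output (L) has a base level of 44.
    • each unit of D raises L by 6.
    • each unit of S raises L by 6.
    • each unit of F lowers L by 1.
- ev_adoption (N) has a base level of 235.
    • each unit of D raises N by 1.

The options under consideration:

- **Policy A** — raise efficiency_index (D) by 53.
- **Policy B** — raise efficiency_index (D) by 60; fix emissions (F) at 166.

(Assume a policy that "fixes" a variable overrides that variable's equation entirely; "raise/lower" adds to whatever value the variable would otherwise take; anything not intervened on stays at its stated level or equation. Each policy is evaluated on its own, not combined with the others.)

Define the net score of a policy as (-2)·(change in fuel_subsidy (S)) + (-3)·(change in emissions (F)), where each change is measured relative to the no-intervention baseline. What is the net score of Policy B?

Baseline:
  D = 139
  S = 40 + 4·139 = 596
  F = 256 + 2·139 − 3·596 = -1254
Policy B (D + 60, F := 166):
  D = 139 + 60 = 199
  S = 40 + 4·199 = 836
  F = 166
ΔS = 836 − 596 = 240; ΔF = 166 − (-1254) = 1420
Score = (-2)·240 + (-3)·1420 = -4740

-4740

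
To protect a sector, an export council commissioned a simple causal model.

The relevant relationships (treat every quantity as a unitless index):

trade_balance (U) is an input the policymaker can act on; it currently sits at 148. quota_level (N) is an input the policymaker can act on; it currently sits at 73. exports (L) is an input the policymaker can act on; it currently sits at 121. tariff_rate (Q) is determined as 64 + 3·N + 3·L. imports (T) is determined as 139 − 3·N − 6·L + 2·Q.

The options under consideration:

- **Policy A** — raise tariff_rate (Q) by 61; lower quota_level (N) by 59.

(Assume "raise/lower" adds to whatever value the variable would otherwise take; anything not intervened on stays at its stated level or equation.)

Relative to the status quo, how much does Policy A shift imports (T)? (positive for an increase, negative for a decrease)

Baseline:
  N = 73
  L = 121
  Q = 64 + 3·73 + 3·121 = 646
  T = 139 − 3·73 − 6·121 + 2·646 = 486
Policy A (Q + 61, N − 59):
  N = 73 − 59 = 14
  L = 121
  Q = 64 + 3·14 + 3·121 (+61 from intervention) = 530
  T = 139 − 3·14 − 6·121 + 2·530 = 431
Change in T: 431 − 486 = -55

-55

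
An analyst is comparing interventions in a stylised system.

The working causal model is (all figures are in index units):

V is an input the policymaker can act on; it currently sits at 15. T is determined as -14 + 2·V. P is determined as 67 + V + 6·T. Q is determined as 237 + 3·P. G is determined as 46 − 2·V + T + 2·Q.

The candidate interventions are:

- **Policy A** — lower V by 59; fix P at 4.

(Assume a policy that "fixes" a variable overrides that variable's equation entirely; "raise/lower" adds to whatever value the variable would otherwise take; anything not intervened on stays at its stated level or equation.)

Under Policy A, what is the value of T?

-102

Policy A (V − 59, P := 4):
  V = 15 − 59 = -44
  T = -14 + 2·(-44) = -102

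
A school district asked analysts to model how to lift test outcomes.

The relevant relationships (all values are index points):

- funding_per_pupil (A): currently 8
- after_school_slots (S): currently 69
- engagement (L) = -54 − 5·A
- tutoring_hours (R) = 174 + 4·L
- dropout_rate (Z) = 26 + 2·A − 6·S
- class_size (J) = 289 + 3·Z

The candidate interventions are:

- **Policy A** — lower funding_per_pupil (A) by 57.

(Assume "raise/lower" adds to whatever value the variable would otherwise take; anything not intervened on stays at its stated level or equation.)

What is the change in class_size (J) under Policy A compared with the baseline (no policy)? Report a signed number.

-342

Baseline:
  A = 8
  S = 69
  Z = 26 + 2·8 − 6·69 = -372
  J = 289 + 3·(-372) = -827
Policy A (A − 57):
  A = 8 − 57 = -49
  S = 69
  Z = 26 + 2·(-49) − 6·69 = -486
  J = 289 + 3·(-486) = -1169
Change in J: -1169 − (-827) = -342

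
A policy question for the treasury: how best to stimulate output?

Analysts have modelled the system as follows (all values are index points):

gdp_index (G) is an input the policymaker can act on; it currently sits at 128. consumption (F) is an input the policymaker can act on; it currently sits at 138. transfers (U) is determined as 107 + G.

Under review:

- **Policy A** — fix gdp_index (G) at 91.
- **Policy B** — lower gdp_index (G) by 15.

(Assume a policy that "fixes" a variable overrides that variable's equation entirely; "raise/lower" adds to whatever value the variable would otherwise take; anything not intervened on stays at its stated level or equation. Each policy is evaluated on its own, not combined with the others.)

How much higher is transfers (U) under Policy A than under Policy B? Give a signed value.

-22

Policy A (G := 91):
  G = 91
  U = 107 + 91 = 198
Policy B (G − 15):
  G = 128 − 15 = 113
  U = 107 + 113 = 220
U: 198 − 220 = -22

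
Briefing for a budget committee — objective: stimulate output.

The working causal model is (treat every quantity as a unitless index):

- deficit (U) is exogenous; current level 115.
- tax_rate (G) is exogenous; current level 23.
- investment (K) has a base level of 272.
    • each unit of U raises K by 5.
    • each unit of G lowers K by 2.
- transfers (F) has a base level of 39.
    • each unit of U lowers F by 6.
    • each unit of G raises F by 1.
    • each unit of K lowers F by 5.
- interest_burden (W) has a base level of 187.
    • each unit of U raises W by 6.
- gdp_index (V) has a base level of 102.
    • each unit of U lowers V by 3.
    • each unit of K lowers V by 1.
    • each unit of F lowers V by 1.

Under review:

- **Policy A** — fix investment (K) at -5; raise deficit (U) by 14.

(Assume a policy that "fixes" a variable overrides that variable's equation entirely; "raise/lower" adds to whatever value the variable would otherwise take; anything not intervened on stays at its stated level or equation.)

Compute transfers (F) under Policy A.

-687

Policy A (K := -5, U + 14):
  U = 115 + 14 = 129
  G = 23
  K = -5
  F = 39 − 6·129 + 23 − 5·(-5) = -687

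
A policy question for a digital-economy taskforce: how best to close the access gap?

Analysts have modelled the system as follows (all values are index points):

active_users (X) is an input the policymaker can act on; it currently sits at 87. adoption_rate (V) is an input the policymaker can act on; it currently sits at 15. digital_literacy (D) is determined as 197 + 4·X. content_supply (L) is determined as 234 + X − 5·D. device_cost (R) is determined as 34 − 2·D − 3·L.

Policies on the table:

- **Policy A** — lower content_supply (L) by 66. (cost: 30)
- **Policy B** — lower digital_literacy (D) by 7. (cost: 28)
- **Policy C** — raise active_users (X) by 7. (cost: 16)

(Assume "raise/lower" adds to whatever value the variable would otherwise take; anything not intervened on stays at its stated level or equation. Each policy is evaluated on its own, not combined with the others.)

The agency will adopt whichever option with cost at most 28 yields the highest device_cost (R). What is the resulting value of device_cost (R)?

6499

Policy B (D − 7):
  X = 87
  D = 197 + 4·87 (−7 from intervention) = 538
  L = 234 + 87 − 5·538 = -2369
  R = 34 − 2·538 − 3·(-2369) = 6065
Policy C (X + 7):
  X = 87 + 7 = 94
  D = 197 + 4·94 = 573
  L = 234 + 94 − 5·573 = -2537
  R = 34 − 2·573 − 3·(-2537) = 6499
Comparing — Policy B: R=6065, Policy C: R=6499. Highest is 6499 (Policy C).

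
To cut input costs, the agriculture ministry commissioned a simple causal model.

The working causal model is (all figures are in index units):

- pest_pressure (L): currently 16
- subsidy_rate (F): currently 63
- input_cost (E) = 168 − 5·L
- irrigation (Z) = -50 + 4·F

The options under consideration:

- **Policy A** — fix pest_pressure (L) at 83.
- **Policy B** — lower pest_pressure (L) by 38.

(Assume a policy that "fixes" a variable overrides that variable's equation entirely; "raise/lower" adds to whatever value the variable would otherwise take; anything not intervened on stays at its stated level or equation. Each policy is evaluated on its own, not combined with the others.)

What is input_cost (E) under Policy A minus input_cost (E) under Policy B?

Policy A (L := 83):
  L = 83
  E = 168 − 5·83 = -247
Policy B (L − 38):
  L = 16 − 38 = -22
  E = 168 − 5·(-22) = 278
E: -247 − 278 = -525

-525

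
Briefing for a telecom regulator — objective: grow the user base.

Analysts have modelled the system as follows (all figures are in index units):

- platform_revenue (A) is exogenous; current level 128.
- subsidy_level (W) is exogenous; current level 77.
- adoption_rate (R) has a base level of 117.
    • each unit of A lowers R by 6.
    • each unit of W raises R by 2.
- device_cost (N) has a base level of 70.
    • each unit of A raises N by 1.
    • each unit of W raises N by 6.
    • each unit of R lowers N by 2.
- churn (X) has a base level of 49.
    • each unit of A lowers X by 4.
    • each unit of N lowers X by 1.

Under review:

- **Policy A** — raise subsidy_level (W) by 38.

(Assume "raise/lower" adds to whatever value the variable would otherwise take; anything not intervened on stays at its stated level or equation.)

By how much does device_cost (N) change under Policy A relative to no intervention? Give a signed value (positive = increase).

Baseline:
  A = 128
  W = 77
  R = 117 − 6·128 + 2·77 = -497
  N = 70 + 128 + 6·77 − 2·(-497) = 1654
Policy A (W + 38):
  A = 128
  W = 77 + 38 = 115
  R = 117 − 6·128 + 2·115 = -421
  N = 70 + 128 + 6·115 − 2·(-421) = 1730
Change in N: 1730 − 1654 = 76

76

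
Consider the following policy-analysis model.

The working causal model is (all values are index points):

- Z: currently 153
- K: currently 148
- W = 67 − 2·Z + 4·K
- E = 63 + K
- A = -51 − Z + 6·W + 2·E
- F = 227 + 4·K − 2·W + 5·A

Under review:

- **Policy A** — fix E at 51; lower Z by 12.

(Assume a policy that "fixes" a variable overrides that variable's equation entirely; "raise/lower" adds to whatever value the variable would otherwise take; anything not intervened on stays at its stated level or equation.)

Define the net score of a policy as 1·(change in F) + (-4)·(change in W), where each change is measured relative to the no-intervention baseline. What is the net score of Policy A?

Baseline:
  Z = 153
  K = 148
  W = 67 − 2·153 + 4·148 = 353
  E = 63 + 148 = 211
  A = -51 − 153 + 6·353 + 2·211 = 2336
  F = 227 + 4·148 − 2·353 + 5·2336 = 11793
Policy A (E := 51, Z − 12):
  Z = 153 − 12 = 141
  K = 148
  W = 67 − 2·141 + 4·148 = 377
  E = 51
  A = -51 − 141 + 6·377 + 2·51 = 2172
  F = 227 + 4·148 − 2·377 + 5·2172 = 10925
ΔF = 10925 − 11793 = -868; ΔW = 377 − 353 = 24
Score = 1·(-868) + (-4)·24 = -964

-964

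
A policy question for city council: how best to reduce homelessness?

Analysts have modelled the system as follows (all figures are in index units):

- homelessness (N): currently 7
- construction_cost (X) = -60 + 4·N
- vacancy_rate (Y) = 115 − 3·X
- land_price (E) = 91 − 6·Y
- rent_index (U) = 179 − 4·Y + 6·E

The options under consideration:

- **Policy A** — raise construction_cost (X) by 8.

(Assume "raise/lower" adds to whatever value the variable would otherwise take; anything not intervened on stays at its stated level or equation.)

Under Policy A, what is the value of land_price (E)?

-1031

Policy A (X + 8):
  N = 7
  X = -60 + 4·7 (+8 from intervention) = -24
  Y = 115 − 3·(-24) = 187
  E = 91 − 6·187 = -1031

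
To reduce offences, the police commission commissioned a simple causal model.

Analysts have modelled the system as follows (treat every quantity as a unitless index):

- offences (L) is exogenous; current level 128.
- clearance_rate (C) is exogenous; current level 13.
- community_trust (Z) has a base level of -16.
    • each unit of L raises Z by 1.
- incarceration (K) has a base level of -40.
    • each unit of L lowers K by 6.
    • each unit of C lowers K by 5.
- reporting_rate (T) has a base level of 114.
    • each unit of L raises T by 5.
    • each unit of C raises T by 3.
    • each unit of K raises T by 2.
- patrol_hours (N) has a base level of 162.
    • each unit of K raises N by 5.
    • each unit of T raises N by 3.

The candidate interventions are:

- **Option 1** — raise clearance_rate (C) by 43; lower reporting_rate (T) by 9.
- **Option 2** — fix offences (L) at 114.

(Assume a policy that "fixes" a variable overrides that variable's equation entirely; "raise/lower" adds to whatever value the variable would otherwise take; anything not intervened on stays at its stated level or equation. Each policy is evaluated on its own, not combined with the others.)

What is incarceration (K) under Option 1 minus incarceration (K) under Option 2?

-299

Option 1 (C + 43, T − 9):
  L = 128
  C = 13 + 43 = 56
  K = -40 − 6·128 − 5·56 = -1088
Option 2 (L := 114):
  L = 114
  C = 13
  K = -40 − 6·114 − 5·13 = -789
K: -1088 − (-789) = -299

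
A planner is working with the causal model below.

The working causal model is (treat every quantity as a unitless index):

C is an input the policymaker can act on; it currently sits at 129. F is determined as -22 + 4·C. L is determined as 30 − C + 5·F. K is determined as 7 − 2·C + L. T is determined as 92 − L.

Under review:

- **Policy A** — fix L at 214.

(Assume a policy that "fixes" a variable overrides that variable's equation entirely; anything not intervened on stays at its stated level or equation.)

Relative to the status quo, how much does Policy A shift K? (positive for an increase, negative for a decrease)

Baseline:
  C = 129
  F = -22 + 4·129 = 494
  L = 30 − 129 + 5·494 = 2371
  K = 7 − 2·129 + 2371 = 2120
Policy A (L := 214):
  C = 129
  F = -22 + 4·129 = 494
  L = 214
  K = 7 − 2·129 + 214 = -37
Change in K: -37 − 2120 = -2157

-2157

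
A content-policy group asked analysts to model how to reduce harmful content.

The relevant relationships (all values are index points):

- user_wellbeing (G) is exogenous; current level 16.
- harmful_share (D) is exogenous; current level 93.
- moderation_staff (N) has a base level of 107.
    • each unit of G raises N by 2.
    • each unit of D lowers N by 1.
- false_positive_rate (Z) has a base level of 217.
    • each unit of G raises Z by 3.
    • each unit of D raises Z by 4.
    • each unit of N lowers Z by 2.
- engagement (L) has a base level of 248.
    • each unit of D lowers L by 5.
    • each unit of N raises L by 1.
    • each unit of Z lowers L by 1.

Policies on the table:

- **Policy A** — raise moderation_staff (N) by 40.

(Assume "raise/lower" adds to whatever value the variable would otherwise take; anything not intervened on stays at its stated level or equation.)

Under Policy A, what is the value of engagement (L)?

Policy A (N + 40):
  G = 16
  D = 93
  N = 107 + 2·16 − 93 (+40 from intervention) = 86
  Z = 217 + 3·16 + 4·93 − 2·86 = 465
  L = 248 − 5·93 + 86 − 465 = -596

-596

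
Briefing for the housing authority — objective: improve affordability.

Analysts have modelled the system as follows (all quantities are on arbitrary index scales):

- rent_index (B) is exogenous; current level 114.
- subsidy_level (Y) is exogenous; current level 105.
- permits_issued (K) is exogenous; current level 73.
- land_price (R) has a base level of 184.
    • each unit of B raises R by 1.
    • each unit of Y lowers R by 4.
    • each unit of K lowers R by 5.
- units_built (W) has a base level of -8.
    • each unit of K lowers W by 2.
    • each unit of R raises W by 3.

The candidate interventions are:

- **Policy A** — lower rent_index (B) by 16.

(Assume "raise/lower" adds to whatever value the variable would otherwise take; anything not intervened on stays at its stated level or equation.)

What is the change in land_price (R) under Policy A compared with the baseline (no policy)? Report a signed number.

Baseline:
  B = 114
  Y = 105
  K = 73
  R = 184 + 114 − 4·105 − 5·73 = -487
Policy A (B − 16):
  B = 114 − 16 = 98
  Y = 105
  K = 73
  R = 184 + 98 − 4·105 − 5·73 = -503
Change in R: -503 − (-487) = -16

-16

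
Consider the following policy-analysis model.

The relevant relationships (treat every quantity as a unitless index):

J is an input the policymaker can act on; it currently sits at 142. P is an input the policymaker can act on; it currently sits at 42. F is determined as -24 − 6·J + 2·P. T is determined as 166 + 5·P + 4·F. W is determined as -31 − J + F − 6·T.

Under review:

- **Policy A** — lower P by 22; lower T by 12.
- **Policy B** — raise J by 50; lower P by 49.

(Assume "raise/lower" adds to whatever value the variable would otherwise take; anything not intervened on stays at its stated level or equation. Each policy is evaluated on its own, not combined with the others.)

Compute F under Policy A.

-836

Policy A (P − 22, T − 12):
  J = 142
  P = 42 − 22 = 20
  F = -24 − 6·142 + 2·20 = -836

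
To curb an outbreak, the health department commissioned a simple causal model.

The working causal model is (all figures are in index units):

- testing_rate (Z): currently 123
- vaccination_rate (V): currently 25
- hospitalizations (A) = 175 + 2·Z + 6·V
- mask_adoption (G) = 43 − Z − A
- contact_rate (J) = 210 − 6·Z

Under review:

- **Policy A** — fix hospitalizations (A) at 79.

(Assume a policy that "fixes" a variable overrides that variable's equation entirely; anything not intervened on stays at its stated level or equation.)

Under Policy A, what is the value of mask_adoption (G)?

-159

Policy A (A := 79):
  Z = 123
  V = 25
  A = 79
  G = 43 − 123 − 79 = -159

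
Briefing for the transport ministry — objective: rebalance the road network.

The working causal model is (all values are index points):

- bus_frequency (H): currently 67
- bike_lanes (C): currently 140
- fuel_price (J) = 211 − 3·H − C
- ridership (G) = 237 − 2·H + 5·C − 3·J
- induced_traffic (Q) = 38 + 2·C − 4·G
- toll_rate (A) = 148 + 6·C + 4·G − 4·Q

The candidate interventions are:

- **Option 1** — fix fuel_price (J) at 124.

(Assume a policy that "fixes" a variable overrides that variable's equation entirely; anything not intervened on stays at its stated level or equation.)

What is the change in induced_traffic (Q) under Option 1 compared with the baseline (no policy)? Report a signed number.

3048

Baseline:
  H = 67
  C = 140
  J = 211 − 3·67 − 140 = -130
  G = 237 − 2·67 + 5·140 − 3·(-130) = 1193
  Q = 38 + 2·140 − 4·1193 = -4454
Option 1 (J := 124):
  H = 67
  C = 140
  J = 124
  G = 237 − 2·67 + 5·140 − 3·124 = 431
  Q = 38 + 2·140 − 4·431 = -1406
Change in Q: -1406 − (-4454) = 3048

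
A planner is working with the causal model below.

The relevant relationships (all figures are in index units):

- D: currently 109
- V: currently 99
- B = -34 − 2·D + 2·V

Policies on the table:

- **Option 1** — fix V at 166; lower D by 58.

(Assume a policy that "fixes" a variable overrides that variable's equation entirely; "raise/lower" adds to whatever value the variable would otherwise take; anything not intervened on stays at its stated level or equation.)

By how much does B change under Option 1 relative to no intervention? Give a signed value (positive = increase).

Baseline:
  D = 109
  V = 99
  B = -34 − 2·109 + 2·99 = -54
Option 1 (V := 166, D − 58):
  D = 109 − 58 = 51
  V = 166
  B = -34 − 2·51 + 2·166 = 196
Change in B: 196 − (-54) = 250

250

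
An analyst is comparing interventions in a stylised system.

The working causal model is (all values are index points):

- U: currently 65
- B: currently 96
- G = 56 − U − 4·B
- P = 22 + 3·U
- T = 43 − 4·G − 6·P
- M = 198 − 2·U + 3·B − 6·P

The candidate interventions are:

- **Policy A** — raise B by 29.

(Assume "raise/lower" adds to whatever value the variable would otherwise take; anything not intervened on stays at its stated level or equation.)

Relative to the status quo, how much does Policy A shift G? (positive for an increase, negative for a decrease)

-116

Baseline:
  U = 65
  B = 96
  G = 56 − 65 − 4·96 = -393
Policy A (B + 29):
  U = 65
  B = 96 + 29 = 125
  G = 56 − 65 − 4·125 = -509
Change in G: -509 − (-393) = -116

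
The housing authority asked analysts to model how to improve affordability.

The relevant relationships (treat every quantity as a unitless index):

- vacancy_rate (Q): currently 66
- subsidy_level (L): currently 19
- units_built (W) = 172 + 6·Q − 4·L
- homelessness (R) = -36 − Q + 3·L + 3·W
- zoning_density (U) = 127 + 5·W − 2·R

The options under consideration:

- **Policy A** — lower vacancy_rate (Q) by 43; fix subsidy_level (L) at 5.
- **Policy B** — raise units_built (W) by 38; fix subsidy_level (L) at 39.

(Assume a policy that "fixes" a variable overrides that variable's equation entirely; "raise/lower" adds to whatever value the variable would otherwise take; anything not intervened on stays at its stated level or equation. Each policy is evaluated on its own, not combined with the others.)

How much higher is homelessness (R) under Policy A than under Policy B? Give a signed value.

-539

Policy A (Q − 43, L := 5):
  Q = 66 − 43 = 23
  L = 5
  W = 172 + 6·23 − 4·5 = 290
  R = -36 − 23 + 3·5 + 3·290 = 826
Policy B (W + 38, L := 39):
  Q = 66
  L = 39
  W = 172 + 6·66 − 4·39 (+38 from intervention) = 450
  R = -36 − 66 + 3·39 + 3·450 = 1365
R: 826 − 1365 = -539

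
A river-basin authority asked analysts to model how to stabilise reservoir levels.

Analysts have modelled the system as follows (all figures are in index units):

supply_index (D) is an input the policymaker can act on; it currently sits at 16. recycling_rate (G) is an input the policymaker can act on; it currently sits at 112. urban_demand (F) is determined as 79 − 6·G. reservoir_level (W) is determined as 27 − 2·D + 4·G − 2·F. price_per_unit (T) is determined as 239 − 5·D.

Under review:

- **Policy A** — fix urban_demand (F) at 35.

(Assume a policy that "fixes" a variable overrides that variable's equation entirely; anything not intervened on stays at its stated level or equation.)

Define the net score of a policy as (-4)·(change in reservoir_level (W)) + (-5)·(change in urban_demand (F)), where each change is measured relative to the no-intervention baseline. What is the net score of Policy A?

1884

Baseline:
  D = 16
  G = 112
  F = 79 − 6·112 = -593
  W = 27 − 2·16 + 4·112 − 2·(-593) = 1629
Policy A (F := 35):
  D = 16
  G = 112
  F = 35
  W = 27 − 2·16 + 4·112 − 2·35 = 373
ΔW = 373 − 1629 = -1256; ΔF = 35 − (-593) = 628
Score = (-4)·(-1256) + (-5)·628 = 1884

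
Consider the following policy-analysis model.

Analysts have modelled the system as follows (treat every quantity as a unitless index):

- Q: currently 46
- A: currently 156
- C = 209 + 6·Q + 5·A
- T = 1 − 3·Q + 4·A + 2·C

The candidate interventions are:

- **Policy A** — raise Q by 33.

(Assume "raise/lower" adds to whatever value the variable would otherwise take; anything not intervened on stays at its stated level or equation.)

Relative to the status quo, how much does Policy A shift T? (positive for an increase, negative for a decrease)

Baseline:
  Q = 46
  A = 156
  C = 209 + 6·46 + 5·156 = 1265
  T = 1 − 3·46 + 4·156 + 2·1265 = 3017
Policy A (Q + 33):
  Q = 46 + 33 = 79
  A = 156
  C = 209 + 6·79 + 5·156 = 1463
  T = 1 − 3·79 + 4·156 + 2·1463 = 3314
Change in T: 3314 − 3017 = 297

297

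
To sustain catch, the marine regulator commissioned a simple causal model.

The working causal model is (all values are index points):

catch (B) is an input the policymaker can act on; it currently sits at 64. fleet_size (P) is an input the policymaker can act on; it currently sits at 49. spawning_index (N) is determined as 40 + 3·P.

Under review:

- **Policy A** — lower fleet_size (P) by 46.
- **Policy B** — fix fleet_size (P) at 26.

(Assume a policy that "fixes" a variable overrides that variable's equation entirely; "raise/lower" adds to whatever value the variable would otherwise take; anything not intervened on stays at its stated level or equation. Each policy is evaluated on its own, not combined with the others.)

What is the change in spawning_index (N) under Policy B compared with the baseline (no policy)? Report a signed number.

Baseline:
  P = 49
  N = 40 + 3·49 = 187
Policy B (P := 26):
  P = 26
  N = 40 + 3·26 = 118
Change in N: 118 − 187 = -69

-69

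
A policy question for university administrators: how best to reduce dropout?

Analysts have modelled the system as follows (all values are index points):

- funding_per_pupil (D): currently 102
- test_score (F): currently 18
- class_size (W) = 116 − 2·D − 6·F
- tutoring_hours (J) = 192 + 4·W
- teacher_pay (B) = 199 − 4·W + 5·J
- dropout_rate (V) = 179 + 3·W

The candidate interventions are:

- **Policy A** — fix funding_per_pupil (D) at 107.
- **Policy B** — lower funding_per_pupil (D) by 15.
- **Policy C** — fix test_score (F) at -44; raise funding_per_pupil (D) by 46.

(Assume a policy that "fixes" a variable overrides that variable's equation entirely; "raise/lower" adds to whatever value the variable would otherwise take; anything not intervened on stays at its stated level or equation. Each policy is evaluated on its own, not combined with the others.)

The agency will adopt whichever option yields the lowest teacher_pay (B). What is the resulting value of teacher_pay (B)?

Policy A (D := 107):
  D = 107
  F = 18
  W = 116 − 2·107 − 6·18 = -206
  J = 192 + 4·(-206) = -632
  B = 199 − 4·(-206) + 5·(-632) = -2137
Policy B (D − 15):
  D = 102 − 15 = 87
  F = 18
  W = 116 − 2·87 − 6·18 = -166
  J = 192 + 4·(-166) = -472
  B = 199 − 4·(-166) + 5·(-472) = -1497
Policy C (F := -44, D + 46):
  D = 102 + 46 = 148
  F = -44
  W = 116 − 2·148 − 6·(-44) = 84
  J = 192 + 4·84 = 528
  B = 199 − 4·84 + 5·528 = 2503
Comparing — Policy A: B=-2137, Policy B: B=-1497, Policy C: B=2503. Lowest is -2137 (Policy A).

-2137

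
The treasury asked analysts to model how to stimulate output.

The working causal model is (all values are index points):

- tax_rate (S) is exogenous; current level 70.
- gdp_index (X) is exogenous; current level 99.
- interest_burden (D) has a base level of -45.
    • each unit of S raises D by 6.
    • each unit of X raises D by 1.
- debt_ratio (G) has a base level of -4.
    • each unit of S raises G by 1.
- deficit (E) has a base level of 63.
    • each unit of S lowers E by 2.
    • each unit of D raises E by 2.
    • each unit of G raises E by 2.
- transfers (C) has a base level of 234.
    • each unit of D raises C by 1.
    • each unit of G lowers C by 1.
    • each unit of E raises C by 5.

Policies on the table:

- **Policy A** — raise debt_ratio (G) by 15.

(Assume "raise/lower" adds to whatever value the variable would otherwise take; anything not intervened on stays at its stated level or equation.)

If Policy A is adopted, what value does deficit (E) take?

Policy A (G + 15):
  S = 70
  X = 99
  D = -45 + 6·70 + 99 = 474
  G = -4 + 70 (+15 from intervention) = 81
  E = 63 − 2·70 + 2·474 + 2·81 = 1033

1033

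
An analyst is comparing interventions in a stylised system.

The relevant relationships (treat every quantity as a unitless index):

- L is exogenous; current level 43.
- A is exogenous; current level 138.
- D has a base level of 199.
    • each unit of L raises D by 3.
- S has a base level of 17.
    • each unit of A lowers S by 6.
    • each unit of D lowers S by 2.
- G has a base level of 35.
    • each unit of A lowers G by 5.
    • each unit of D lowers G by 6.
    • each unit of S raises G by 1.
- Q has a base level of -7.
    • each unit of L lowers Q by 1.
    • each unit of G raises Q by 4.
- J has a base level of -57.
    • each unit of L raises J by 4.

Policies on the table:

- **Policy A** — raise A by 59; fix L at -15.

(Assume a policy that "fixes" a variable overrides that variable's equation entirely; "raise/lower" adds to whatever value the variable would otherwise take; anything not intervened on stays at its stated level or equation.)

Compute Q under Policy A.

Policy A (A + 59, L := -15):
  L = -15
  A = 138 + 59 = 197
  D = 199 + 3·(-15) = 154
  S = 17 − 6·197 − 2·154 = -1473
  G = 35 − 5·197 − 6·154 + (-1473) = -3347
  Q = -7 − (-15) + 4·(-3347) = -13380

-13380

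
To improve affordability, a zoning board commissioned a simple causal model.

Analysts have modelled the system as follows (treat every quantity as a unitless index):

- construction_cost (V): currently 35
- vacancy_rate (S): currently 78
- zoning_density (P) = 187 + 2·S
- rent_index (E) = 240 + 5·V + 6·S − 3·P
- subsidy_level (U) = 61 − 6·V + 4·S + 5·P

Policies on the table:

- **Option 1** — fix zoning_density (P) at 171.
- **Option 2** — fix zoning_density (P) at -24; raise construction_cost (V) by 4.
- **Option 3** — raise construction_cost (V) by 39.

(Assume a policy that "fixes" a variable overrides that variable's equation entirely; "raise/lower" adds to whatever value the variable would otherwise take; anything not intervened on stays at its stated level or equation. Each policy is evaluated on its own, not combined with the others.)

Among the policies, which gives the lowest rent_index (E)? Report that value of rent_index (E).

Option 1 (P := 171):
  V = 35
  S = 78
  P = 171
  E = 240 + 5·35 + 6·78 − 3·171 = 370
Option 2 (P := -24, V + 4):
  V = 35 + 4 = 39
  S = 78
  P = -24
  E = 240 + 5·39 + 6·78 − 3·(-24) = 975
Option 3 (V + 39):
  V = 35 + 39 = 74
  S = 78
  P = 187 + 2·78 = 343
  E = 240 + 5·74 + 6·78 − 3·343 = 49
Comparing — Option 1: E=370, Option 2: E=975, Option 3: E=49. Lowest is 49 (Option 3).

49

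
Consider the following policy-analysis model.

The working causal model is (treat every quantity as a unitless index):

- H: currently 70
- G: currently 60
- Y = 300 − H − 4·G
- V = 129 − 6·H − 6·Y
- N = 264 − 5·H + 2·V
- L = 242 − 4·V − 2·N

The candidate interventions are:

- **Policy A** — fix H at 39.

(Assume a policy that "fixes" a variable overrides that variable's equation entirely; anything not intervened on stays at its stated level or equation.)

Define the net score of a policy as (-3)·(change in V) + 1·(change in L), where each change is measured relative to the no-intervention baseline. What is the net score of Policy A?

Baseline:
  H = 70
  G = 60
  Y = 300 − 70 − 4·60 = -10
  V = 129 − 6·70 − 6·(-10) = -231
  N = 264 − 5·70 + 2·(-231) = -548
  L = 242 − 4·(-231) − 2·(-548) = 2262
Policy A (H := 39):
  H = 39
  G = 60
  Y = 300 − 39 − 4·60 = 21
  V = 129 − 6·39 − 6·21 = -231
  N = 264 − 5·39 + 2·(-231) = -393
  L = 242 − 4·(-231) − 2·(-393) = 1952
ΔV = -231 − (-231) = 0; ΔL = 1952 − 2262 = -310
Score = (-3)·0 + 1·(-310) = -310

-310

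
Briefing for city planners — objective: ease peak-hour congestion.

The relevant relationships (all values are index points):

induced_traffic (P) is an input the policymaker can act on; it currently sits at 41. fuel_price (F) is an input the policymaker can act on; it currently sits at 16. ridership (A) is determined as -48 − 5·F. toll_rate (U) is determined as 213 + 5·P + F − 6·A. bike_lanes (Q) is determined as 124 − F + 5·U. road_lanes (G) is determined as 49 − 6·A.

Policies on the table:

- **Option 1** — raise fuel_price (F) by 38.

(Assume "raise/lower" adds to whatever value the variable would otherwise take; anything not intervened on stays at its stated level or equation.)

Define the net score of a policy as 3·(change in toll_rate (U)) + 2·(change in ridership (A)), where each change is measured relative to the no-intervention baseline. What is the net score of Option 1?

3154

Baseline:
  P = 41
  F = 16
  A = -48 − 5·16 = -128
  U = 213 + 5·41 + 16 − 6·(-128) = 1202
Option 1 (F + 38):
  P = 41
  F = 16 + 38 = 54
  A = -48 − 5·54 = -318
  U = 213 + 5·41 + 54 − 6·(-318) = 2380
ΔU = 2380 − 1202 = 1178; ΔA = -318 − (-128) = -190
Score = 3·1178 + 2·(-190) = 3154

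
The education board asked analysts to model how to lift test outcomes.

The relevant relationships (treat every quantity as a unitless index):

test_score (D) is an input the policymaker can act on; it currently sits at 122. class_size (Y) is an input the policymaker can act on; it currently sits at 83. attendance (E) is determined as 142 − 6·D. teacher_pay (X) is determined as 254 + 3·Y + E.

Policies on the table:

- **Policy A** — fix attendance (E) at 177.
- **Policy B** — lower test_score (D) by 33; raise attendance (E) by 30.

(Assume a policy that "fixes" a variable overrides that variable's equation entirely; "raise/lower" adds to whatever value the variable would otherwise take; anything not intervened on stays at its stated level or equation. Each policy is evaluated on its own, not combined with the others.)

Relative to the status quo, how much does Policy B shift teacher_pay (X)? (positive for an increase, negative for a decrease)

228

Baseline:
  D = 122
  Y = 83
  E = 142 − 6·122 = -590
  X = 254 + 3·83 + (-590) = -87
Policy B (D − 33, E + 30):
  D = 122 − 33 = 89
  Y = 83
  E = 142 − 6·89 (+30 from intervention) = -362
  X = 254 + 3·83 + (-362) = 141
Change in X: 141 − (-87) = 228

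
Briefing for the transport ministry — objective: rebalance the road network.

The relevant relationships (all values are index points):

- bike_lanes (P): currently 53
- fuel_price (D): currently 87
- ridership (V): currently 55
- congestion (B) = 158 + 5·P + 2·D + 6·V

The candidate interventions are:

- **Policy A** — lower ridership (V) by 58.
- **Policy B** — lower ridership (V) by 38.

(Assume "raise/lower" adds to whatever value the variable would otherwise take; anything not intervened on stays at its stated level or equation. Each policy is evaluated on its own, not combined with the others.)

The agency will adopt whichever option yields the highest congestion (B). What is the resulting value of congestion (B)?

Policy A (V − 58):
  P = 53
  D = 87
  V = 55 − 58 = -3
  B = 158 + 5·53 + 2·87 + 6·(-3) = 579
Policy B (V − 38):
  P = 53
  D = 87
  V = 55 − 38 = 17
  B = 158 + 5·53 + 2·87 + 6·17 = 699
Comparing — Policy A: B=579, Policy B: B=699. Highest is 699 (Policy B).

699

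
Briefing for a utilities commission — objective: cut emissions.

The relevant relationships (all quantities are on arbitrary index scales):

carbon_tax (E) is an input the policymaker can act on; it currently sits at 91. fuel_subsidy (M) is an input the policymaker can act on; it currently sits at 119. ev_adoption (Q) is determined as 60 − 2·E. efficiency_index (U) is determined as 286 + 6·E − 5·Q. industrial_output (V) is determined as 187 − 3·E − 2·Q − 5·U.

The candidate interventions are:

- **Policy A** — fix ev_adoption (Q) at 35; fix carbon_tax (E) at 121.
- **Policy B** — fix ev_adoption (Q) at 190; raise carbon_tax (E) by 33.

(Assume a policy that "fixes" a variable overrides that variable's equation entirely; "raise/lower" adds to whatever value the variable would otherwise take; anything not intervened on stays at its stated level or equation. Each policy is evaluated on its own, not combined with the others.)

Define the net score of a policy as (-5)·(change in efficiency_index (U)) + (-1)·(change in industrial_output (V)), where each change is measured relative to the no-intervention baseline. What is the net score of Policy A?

Baseline:
  E = 91
  Q = 60 − 2·91 = -122
  U = 286 + 6·91 − 5·(-122) = 1442
  V = 187 − 3·91 − 2·(-122) − 5·1442 = -7052
Policy A (Q := 35, E := 121):
  E = 121
  Q = 35
  U = 286 + 6·121 − 5·35 = 837
  V = 187 − 3·121 − 2·35 − 5·837 = -4431
ΔU = 837 − 1442 = -605; ΔV = -4431 − (-7052) = 2621
Score = (-5)·(-605) + (-1)·2621 = 404

404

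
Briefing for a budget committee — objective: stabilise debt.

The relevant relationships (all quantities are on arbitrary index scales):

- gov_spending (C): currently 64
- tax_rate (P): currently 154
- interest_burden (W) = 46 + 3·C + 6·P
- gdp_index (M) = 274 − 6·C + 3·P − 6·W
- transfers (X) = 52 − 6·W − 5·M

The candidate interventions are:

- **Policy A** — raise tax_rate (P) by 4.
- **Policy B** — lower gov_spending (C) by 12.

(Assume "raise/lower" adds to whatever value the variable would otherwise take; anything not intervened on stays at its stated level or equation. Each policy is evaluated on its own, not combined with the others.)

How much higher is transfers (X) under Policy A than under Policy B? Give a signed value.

1740

Policy A (P + 4):
  C = 64
  P = 154 + 4 = 158
  W = 46 + 3·64 + 6·158 = 1186
  M = 274 − 6·64 + 3·158 − 6·1186 = -6752
  X = 52 − 6·1186 − 5·(-6752) = 26696
Policy B (C − 12):
  C = 64 − 12 = 52
  P = 154
  W = 46 + 3·52 + 6·154 = 1126
  M = 274 − 6·52 + 3·154 − 6·1126 = -6332
  X = 52 − 6·1126 − 5·(-6332) = 24956
X: 26696 − 24956 = 1740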